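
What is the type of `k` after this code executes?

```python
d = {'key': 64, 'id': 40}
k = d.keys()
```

.keys() returns a dict_keys view object

dict_keys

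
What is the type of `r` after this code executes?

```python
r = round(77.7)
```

round() with no ndigits arg returns int

int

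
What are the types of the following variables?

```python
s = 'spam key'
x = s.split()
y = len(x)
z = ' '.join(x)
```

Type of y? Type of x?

len() returns int; str.split() returns list

int, list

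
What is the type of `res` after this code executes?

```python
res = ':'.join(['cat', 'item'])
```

str.join() returns str

str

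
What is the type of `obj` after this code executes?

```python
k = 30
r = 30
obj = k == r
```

Equality comparison returns bool

bool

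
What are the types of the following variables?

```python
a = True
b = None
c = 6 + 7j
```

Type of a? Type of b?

a is bool; b is NoneType

bool, NoneType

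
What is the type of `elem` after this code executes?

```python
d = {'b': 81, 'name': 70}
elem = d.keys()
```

.keys() returns a dict_keys view object

dict_keys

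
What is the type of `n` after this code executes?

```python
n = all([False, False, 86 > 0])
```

all() returns bool

bool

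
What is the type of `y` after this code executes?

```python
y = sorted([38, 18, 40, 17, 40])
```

sorted() always returns list

list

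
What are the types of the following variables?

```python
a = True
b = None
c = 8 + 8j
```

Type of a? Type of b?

a is bool; b is NoneType

bool, NoneType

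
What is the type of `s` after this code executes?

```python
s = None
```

None has type NoneType

NoneType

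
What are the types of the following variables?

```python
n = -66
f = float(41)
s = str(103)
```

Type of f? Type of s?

f is float; s is str

float, str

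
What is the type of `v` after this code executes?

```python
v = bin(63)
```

bin() returns str representation

str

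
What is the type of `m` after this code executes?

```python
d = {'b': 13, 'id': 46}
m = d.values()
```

.values() returns a dict_values view object

dict_values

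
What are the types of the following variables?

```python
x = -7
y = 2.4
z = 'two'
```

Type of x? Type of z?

x is int; z is str

int, str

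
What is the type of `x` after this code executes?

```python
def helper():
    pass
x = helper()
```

A function with no return statement returns None

NoneType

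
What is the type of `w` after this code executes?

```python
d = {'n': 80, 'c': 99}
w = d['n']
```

Accessing dict[str, int] with key 'n' returns int value 80

int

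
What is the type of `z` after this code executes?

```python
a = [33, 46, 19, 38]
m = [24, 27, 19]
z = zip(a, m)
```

zip() returns a zip iterator object

zip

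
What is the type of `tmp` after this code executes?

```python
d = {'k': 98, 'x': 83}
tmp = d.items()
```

dict.items() returns a dict_items view

dict_items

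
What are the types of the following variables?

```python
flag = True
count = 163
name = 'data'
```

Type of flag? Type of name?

flag is bool; name is str

bool, str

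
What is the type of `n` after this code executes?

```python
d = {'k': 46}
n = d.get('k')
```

dict.get() returns the value (int) when key is found

int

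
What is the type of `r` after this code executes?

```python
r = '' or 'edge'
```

'or' returns first truthy value ('edge', which is str)

str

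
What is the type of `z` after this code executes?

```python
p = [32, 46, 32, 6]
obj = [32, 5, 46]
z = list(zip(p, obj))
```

list(zip(...)) returns a list of tuples

list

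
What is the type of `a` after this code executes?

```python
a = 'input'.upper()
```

str.upper() returns str

str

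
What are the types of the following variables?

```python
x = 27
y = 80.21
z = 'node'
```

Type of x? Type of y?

x is int; y is float

int, float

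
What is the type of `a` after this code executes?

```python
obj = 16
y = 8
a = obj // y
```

int // int returns int (16 // 8 = 2)

int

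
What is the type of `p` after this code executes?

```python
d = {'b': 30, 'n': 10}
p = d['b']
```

Accessing dict[str, int] with key 'b' returns int value 30

int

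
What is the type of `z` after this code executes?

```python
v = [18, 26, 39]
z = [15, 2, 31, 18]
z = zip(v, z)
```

zip() returns a zip iterator object

zip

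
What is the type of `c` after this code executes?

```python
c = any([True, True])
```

any() returns bool

bool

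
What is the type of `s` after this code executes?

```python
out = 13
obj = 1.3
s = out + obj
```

int + float returns float (13 + 1.3 = 14.3)

float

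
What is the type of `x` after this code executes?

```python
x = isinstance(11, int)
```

isinstance() returns bool

bool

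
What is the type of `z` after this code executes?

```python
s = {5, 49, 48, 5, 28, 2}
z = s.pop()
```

Popping from a set of ints returns int

int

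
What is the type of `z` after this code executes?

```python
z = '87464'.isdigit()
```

str.isdigit() returns bool

bool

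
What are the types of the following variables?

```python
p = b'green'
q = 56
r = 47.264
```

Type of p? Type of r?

p is bytes; r is float

bytes, float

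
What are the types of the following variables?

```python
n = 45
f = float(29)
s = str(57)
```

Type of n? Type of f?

n is int; f is float

int, float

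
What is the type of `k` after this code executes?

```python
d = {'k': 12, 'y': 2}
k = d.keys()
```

.keys() returns a dict_keys view object

dict_keys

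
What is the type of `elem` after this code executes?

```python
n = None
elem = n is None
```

'is' comparison returns bool

bool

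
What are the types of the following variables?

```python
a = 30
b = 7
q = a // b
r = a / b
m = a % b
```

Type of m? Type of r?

int % int returns int; int / int returns float

int, float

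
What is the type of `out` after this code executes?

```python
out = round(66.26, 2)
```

round() with ndigits arg returns float

float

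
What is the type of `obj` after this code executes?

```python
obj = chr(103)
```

chr() returns str (single character)

str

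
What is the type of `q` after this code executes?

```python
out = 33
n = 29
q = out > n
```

Comparison operators return bool

bool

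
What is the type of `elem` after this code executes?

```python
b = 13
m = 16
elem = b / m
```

int / int always returns float in Python 3 (13 / 16 = 0.8125)

float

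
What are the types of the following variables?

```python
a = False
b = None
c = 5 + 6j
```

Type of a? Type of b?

a is bool; b is NoneType

bool, NoneType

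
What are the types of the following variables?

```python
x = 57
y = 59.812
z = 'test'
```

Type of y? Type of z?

y is float; z is str

float, str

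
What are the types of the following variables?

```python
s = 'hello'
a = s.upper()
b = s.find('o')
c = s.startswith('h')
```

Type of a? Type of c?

str.upper() returns str; str.startswith() returns bool

str, bool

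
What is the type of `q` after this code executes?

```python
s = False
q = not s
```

'not' always returns bool

bool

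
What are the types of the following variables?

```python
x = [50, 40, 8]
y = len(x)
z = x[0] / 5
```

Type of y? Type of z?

len() returns int; int / int returns float

int, float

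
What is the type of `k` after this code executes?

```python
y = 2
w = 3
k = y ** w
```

int ** positive int returns int (2 ** 3 = 8)

int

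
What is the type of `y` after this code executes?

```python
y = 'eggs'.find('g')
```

str.find() returns int (index, or -1)

int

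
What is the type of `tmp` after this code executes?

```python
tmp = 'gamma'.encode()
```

str.encode() returns bytes

bytes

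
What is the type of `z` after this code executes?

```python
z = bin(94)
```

bin() returns str representation

str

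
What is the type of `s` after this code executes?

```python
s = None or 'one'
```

'or' with None returns the other value ('one', str)

str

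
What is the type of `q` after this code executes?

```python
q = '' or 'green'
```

'or' returns first truthy value ('green', which is str)

str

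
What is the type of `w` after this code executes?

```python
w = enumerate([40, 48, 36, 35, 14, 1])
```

enumerate() returns an enumerate iterator object

enumerate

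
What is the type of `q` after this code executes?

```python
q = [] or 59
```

'or' returns first truthy value (59, which is int)

int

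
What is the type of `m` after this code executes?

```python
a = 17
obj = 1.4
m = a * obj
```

int * float returns float (17 * 1.4 = 23.8)

float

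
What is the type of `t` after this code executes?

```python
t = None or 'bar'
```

'or' with None returns the other value ('bar', str)

str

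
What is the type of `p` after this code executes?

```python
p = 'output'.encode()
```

str.encode() returns bytes

bytes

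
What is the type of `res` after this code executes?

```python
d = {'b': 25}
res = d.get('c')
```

dict.get() returns None when key 'c' is not found and no default given

NoneType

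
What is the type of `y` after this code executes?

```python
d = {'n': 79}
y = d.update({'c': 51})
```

dict.update() returns None

NoneType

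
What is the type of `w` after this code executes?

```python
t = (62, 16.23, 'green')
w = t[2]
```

Index 2 of tuple is 'green' which is str

str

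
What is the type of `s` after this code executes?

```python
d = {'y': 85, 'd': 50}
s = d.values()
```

.values() returns a dict_values view object

dict_values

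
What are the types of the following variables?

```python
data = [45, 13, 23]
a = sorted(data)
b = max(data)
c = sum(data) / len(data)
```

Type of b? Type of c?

max of ints returns int; int / int returns float

int, float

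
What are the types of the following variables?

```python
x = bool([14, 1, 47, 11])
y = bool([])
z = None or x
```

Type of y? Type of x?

bool() returns bool; bool() returns bool

bool, bool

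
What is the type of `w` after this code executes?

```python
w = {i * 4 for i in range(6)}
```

A set comprehension {expr for x in iterable} produces a set

set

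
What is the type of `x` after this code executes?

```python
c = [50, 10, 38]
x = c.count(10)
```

list.count() returns int

int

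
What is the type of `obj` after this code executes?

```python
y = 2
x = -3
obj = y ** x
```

int ** negative int returns float

float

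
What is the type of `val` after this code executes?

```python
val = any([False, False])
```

any() returns bool

bool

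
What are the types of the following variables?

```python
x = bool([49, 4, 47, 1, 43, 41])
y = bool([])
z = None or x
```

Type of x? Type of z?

bool() returns bool; None or <bool> returns the bool

bool, bool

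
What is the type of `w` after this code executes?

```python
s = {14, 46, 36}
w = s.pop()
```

Popping from a set of ints returns int

int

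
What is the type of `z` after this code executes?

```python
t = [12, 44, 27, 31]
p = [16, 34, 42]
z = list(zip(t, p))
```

list(zip(...)) returns a list of tuples

list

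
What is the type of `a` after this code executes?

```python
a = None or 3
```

'or' with None returns the other value (3, int)

int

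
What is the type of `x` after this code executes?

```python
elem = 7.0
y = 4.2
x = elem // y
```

float // float returns float (floor division preserves float type)

float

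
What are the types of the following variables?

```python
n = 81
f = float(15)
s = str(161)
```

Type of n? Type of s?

n is int; s is str

int, str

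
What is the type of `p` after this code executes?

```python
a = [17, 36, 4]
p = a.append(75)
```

list.append() returns None (mutates in place)

NoneType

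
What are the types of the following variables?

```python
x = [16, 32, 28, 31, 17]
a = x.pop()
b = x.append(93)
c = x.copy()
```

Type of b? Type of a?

list.append() returns None; list.pop() returns the element (int)

NoneType, int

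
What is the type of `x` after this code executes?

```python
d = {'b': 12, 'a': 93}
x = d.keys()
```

.keys() returns a dict_keys view object

dict_keys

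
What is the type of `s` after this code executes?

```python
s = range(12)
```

range() returns a range object

range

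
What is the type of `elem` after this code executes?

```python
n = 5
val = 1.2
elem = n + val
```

int + float returns float (5 + 1.2 = 6.2)

float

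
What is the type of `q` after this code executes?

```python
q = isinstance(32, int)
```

isinstance() returns bool

bool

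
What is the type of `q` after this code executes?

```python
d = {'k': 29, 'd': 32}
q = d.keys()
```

.keys() returns a dict_keys view object

dict_keys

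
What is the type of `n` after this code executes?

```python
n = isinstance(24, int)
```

isinstance() returns bool

bool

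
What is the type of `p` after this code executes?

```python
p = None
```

None has type NoneType

NoneType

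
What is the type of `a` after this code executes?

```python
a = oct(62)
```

oct() returns str representation

str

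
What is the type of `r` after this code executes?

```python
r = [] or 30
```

'or' returns first truthy value (30, which is int)

int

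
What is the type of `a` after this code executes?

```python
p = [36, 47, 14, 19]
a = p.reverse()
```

list.reverse() returns None

NoneType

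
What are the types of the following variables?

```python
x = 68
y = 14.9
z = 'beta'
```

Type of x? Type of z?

x is int; z is str

int, str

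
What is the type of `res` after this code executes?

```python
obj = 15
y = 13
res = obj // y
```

int // int returns int (15 // 13 = 1)

int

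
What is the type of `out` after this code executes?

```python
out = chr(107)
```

chr() returns str (single character)

str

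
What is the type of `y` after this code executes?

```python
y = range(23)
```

range() returns a range object

range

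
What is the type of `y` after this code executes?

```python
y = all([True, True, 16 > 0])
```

all() returns bool

bool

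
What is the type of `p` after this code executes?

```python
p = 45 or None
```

'or' returns first truthy value (45, int)

int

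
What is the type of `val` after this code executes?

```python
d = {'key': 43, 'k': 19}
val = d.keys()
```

.keys() returns a dict_keys view object

dict_keys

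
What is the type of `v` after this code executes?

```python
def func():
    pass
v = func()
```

A function with no return statement returns None

NoneType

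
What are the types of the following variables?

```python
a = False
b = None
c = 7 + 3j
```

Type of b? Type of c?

b is NoneType; c is complex

NoneType, complex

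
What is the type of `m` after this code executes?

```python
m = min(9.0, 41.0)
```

min() of floats returns float

float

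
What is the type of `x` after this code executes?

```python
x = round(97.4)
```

round() with no ndigits arg returns int

int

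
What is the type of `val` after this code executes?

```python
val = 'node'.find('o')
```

str.find() returns int (index, or -1)

int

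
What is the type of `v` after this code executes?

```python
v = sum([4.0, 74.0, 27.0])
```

sum() of floats returns float

float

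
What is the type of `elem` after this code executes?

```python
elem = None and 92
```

'and' returns first falsy value (None)

NoneType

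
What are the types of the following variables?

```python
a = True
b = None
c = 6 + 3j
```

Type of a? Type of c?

a is bool; c is complex

bool, complex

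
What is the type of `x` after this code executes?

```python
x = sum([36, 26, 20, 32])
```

sum() of ints returns int

int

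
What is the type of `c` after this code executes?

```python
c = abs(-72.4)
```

abs() of float returns float

float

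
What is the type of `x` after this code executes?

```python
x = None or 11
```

'or' with None returns the other value (11, int)

int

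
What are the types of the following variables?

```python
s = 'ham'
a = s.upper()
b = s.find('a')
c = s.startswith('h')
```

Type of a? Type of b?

str.upper() returns str; str.find() returns int

str, int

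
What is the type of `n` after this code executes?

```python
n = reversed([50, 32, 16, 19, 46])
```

reversed() on a list returns a list_reverseiterator

list_reverseiterator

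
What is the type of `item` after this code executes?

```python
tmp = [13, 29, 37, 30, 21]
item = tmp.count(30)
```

list.count() returns int

int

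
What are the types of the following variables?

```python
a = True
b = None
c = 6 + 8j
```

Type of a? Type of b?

a is bool; b is NoneType

bool, NoneType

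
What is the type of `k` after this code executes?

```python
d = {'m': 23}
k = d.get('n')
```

dict.get() returns None when key 'n' is not found and no default given

NoneType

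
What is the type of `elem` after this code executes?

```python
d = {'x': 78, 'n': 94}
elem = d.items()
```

dict.items() returns a dict_items view

dict_items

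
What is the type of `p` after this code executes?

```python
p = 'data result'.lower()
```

str.lower() returns str

str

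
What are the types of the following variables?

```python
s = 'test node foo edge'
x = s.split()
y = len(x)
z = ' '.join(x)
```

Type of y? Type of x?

len() returns int; str.split() returns list

int, list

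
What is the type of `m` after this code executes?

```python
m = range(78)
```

range() returns a range object

range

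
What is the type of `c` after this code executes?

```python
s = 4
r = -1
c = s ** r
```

int ** negative int returns float

float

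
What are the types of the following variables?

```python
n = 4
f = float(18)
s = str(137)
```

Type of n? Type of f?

n is int; f is float

int, float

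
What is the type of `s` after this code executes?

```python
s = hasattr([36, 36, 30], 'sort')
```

hasattr() returns bool

bool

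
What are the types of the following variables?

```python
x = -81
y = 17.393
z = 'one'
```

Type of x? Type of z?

x is int; z is str

int, str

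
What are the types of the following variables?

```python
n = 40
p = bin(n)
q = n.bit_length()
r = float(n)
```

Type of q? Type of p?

int.bit_length() returns int; bin() returns str

int, str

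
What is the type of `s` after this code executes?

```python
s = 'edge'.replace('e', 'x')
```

str.replace() returns str

str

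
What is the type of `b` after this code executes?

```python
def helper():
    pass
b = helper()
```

A function with no return statement returns None

NoneType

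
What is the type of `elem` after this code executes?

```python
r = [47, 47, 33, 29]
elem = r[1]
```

Indexing a list of ints returns int (r[1] = 47)

int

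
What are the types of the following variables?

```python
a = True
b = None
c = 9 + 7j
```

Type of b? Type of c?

b is NoneType; c is complex

NoneType, complex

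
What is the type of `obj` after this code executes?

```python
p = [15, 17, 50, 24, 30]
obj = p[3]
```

Indexing a list of ints returns int (p[3] = 24)

int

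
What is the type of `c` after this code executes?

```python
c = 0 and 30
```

'and' returns the first falsy value (0, which is int)

int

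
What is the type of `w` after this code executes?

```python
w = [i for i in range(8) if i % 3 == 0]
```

A list comprehension [...] produces a list

list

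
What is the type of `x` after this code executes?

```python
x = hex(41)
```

hex() returns str representation

str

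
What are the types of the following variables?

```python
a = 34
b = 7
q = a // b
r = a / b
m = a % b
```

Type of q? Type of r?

int // int returns int; int / int returns float

int, float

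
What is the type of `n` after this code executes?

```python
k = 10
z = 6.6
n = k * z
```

int * float returns float (10 * 6.6 = 66.0)

float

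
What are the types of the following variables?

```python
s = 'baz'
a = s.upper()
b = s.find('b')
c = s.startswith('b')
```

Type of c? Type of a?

str.startswith() returns bool; str.upper() returns str

bool, str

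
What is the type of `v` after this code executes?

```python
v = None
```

None has type NoneType

NoneType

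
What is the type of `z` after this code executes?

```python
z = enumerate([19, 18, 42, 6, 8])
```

enumerate() returns an enumerate iterator object

enumerate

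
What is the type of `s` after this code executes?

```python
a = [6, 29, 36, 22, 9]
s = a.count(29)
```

list.count() returns int

int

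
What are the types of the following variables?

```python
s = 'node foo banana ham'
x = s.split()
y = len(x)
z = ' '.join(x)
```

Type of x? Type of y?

str.split() returns list; len() returns int

list, int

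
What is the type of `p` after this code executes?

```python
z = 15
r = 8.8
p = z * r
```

int * float returns float (15 * 8.8 = 132.0)

float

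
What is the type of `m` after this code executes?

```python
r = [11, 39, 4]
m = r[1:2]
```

Slicing a list always returns a list

list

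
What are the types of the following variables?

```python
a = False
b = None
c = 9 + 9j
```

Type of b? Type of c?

b is NoneType; c is complex

NoneType, complex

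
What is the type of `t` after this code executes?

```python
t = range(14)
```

range() returns a range object

range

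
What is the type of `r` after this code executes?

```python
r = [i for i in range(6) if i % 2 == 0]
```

A list comprehension [...] produces a list

list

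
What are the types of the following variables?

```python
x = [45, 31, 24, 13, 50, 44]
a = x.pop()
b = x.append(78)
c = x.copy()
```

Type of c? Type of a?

list.copy() returns list; list.pop() returns the element (int)

list, int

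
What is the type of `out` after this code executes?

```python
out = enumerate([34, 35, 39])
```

enumerate() returns an enumerate iterator object

enumerate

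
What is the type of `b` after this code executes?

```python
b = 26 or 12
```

'or' returns the first truthy value (26, which is int)

int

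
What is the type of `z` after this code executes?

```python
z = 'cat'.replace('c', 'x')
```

str.replace() returns str

str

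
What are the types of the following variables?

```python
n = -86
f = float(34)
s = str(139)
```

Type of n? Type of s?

n is int; s is str

int, str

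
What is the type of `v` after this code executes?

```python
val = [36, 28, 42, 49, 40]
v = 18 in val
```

'in' operator returns bool

bool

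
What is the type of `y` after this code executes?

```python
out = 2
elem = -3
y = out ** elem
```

int ** negative int returns float

float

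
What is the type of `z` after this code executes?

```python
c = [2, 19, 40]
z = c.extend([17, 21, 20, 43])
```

list.extend() returns None

NoneType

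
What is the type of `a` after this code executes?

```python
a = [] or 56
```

'or' returns first truthy value (56, which is int)

int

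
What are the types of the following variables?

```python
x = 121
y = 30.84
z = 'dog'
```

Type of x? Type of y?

x is int; y is float

int, float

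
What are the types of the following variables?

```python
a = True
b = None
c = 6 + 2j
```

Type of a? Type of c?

a is bool; c is complex

bool, complex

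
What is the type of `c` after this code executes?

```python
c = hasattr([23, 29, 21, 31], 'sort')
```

hasattr() returns bool

bool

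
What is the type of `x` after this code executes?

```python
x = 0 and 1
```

'and' returns the first falsy value (0, which is int)

int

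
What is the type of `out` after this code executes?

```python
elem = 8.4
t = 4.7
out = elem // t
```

float // float returns float (floor division preserves float type)

float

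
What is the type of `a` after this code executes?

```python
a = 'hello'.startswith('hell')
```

str.startswith() returns bool

bool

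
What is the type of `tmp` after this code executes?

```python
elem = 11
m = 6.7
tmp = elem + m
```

int + float returns float (11 + 6.7 = 17.7)

float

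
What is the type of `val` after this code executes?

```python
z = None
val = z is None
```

'is' comparison returns bool

bool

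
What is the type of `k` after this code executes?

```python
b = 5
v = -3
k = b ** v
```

int ** negative int returns float

float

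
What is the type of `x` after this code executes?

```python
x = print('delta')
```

print() returns None

NoneType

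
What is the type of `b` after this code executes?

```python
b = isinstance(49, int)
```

isinstance() returns bool

bool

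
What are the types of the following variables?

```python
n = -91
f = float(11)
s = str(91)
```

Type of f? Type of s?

f is float; s is str

float, str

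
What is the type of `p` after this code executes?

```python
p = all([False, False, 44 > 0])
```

all() returns bool

bool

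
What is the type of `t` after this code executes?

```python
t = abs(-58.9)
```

abs() of float returns float

float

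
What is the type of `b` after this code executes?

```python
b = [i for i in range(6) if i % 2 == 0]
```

A list comprehension [...] produces a list

list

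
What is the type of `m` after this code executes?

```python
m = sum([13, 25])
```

sum() of ints returns int

int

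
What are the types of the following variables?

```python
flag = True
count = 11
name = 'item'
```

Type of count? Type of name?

count is int; name is str

int, str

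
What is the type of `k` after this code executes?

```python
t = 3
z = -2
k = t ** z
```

int ** negative int returns float

float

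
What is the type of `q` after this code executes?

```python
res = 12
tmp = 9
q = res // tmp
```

int // int returns int (12 // 9 = 1)

int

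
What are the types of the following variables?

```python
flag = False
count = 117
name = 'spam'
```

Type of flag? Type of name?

flag is bool; name is str

bool, str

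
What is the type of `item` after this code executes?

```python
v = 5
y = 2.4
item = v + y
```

int + float returns float (5 + 2.4 = 7.4)

float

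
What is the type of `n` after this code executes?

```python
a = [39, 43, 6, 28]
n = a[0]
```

Indexing a list of ints returns int (a[0] = 39)

int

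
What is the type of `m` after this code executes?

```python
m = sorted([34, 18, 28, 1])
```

sorted() always returns list

list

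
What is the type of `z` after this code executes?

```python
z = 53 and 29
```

'and' returns the last value when all truthy (29, which is int)

int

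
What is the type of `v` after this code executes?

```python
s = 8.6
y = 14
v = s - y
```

float - int returns float (8.6 - 14 = -5.4)

float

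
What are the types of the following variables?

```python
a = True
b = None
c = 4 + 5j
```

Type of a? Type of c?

a is bool; c is complex

bool, complex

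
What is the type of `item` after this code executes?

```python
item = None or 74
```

'or' with None returns the other value (74, int)

int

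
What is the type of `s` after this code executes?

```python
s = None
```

None has type NoneType

NoneType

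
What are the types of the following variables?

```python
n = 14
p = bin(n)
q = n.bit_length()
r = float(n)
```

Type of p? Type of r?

bin() returns str; float() returns float

str, float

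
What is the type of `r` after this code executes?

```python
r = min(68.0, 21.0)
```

min() of floats returns float

float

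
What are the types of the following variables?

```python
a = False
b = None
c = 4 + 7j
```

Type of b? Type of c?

b is NoneType; c is complex

NoneType, complex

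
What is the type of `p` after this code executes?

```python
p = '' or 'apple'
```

'or' returns first truthy value ('apple', which is str)

str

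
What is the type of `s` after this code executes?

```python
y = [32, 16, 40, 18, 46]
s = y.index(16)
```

list.index() returns int

int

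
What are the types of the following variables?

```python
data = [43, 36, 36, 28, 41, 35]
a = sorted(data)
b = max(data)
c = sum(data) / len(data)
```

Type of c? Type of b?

int / int returns float; max of ints returns int

float, int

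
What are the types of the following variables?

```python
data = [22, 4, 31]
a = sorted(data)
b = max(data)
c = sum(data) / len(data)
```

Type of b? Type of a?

max of ints returns int; sorted() returns list

int, list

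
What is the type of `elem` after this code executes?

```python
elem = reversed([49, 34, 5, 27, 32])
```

reversed() on a list returns a list_reverseiterator

list_reverseiterator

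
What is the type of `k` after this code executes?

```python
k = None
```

None has type NoneType

NoneType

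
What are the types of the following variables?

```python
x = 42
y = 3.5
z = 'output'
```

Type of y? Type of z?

y is float; z is str

float, str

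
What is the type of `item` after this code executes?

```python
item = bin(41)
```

bin() returns str representation

str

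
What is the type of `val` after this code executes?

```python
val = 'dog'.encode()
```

str.encode() returns bytes

bytes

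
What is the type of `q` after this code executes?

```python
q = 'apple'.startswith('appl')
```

str.startswith() returns bool

bool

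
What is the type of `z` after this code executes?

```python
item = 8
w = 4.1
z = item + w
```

int + float returns float (8 + 4.1 = 12.1)

float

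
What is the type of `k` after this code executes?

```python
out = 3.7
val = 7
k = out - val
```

float - int returns float (3.7 - 7 = -3.3)

float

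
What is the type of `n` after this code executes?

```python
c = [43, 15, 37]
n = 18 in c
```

'in' operator returns bool

bool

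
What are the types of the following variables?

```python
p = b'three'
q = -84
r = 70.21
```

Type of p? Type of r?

p is bytes; r is float

bytes, float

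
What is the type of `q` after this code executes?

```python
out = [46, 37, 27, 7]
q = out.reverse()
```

list.reverse() returns None

NoneType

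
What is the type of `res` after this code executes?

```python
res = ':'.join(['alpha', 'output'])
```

str.join() returns str

str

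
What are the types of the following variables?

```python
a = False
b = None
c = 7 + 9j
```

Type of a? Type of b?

a is bool; b is NoneType

bool, NoneType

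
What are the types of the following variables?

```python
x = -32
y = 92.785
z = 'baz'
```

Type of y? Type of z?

y is float; z is str

float, str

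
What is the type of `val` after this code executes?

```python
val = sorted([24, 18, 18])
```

sorted() always returns list

list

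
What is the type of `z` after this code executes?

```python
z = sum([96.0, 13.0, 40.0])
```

sum() of floats returns float

float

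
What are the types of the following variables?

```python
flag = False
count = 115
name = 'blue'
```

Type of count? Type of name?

count is int; name is str

int, str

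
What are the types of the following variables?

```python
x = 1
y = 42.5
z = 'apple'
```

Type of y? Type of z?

y is float; z is str

float, str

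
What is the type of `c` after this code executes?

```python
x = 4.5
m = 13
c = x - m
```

float - int returns float (4.5 - 13 = -8.5)

float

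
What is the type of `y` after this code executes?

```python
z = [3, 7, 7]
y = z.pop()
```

list.pop() returns the popped element (int here)

int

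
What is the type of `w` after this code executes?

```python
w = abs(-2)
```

abs() of int returns int

int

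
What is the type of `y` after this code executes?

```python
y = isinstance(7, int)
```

isinstance() returns bool

bool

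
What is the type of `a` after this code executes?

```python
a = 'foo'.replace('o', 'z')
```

str.replace() returns str

str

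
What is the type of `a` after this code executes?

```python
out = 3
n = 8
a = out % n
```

int % int returns int (3 % 8 = 3)

int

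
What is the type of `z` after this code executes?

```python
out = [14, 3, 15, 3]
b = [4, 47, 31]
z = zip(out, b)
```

zip() returns a zip iterator object

zip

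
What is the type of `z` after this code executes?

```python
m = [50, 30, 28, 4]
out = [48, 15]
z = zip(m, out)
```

zip() returns a zip iterator object

zip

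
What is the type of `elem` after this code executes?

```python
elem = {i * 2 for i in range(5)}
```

A set comprehension {expr for x in iterable} produces a set

set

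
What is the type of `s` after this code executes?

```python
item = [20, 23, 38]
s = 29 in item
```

'in' operator returns bool

bool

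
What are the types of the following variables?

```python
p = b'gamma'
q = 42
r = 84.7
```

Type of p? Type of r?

p is bytes; r is float

bytes, float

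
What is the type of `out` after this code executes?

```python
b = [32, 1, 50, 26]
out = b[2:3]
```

Slicing a list always returns a list

list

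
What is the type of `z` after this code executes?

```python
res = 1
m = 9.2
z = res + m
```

int + float returns float (1 + 9.2 = 10.2)

float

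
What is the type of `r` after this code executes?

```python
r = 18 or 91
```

'or' returns the first truthy value (18, which is int)

int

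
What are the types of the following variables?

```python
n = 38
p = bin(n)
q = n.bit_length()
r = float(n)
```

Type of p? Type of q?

bin() returns str; int.bit_length() returns int

str, int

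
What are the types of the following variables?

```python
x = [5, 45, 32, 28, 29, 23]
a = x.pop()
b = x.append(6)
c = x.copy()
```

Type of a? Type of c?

list.pop() returns the element (int); list.copy() returns list

int, list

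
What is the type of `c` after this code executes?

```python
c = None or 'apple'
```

'or' with None returns the other value ('apple', str)

str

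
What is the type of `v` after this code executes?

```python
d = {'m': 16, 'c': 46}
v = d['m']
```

Accessing dict[str, int] with key 'm' returns int value 16

int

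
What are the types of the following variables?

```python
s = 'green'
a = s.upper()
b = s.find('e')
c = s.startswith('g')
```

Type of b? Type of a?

str.find() returns int; str.upper() returns str

int, str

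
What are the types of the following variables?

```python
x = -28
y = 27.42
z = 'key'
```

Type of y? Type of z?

y is float; z is str

float, str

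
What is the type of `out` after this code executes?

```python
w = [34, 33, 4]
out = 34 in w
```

'in' operator returns bool

bool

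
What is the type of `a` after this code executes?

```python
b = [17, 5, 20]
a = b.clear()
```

list.clear() returns None

NoneType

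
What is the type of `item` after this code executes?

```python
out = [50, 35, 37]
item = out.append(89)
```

list.append() returns None (mutates in place)

NoneType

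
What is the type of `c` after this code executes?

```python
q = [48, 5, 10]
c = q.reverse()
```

list.reverse() returns None

NoneType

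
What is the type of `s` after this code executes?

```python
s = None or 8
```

'or' with None returns the other value (8, int)

int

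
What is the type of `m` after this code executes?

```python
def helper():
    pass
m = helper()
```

A function with no return statement returns None

NoneType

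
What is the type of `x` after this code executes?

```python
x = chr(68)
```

chr() returns str (single character)

str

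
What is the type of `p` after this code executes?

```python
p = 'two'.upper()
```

str.upper() returns str

str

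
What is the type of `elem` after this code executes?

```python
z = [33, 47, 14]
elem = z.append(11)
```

list.append() returns None (mutates in place)

NoneType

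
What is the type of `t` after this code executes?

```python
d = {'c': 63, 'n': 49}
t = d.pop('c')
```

dict.pop() returns the value (int)

int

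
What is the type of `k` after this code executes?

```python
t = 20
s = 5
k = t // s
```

int // int returns int (20 // 5 = 4)

int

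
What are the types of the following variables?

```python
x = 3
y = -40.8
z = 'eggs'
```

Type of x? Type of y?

x is int; y is float

int, float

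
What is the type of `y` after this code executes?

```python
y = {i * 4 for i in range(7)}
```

A set comprehension {expr for x in iterable} produces a set

set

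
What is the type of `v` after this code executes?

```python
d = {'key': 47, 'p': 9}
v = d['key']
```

Accessing dict[str, int] with key 'key' returns int value 47

int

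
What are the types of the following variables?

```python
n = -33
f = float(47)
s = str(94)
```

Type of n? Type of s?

n is int; s is str

int, str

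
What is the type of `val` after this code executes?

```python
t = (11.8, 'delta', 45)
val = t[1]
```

Index 1 of tuple is 'delta' which is str

str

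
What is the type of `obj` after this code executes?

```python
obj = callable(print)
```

callable() returns bool

bool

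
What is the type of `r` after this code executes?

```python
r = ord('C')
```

ord() returns int (Unicode code point)

int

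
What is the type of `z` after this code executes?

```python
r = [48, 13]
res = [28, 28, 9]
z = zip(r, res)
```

zip() returns a zip iterator object

zip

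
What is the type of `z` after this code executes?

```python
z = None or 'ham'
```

'or' with None returns the other value ('ham', str)

str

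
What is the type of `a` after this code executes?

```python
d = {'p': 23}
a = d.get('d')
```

dict.get() returns None when key 'd' is not found and no default given

NoneType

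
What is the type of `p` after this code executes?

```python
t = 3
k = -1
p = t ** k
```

int ** negative int returns float

float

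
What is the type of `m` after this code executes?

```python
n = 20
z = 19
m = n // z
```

int // int returns int (20 // 19 = 1)

int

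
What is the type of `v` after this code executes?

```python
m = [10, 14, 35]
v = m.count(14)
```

list.count() returns int

int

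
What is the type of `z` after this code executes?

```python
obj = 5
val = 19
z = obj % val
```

int % int returns int (5 % 19 = 5)

int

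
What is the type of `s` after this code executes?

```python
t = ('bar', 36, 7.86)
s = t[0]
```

Index 0 of tuple is 'bar' which is str

str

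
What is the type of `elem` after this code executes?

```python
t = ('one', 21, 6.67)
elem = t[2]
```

Index 2 of tuple is 6.67 which is float

float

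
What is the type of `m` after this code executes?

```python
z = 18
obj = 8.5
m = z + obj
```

int + float returns float (18 + 8.5 = 26.5)

float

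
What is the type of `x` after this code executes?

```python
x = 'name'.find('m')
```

str.find() returns int (index, or -1)

int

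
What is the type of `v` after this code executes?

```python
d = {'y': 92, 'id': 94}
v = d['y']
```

Accessing dict[str, int] with key 'y' returns int value 92

int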